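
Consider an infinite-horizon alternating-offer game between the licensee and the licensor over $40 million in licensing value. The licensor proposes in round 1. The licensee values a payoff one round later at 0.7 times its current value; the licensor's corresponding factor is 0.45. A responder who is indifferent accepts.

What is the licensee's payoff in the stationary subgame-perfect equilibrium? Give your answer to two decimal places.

Let x be the licensor's share when the licensor proposes and y be the licensee's share when the licensee proposes.
The licensee accepts iff offered ≥ 0.7·y, so x = 40 − 0.7y. Symmetrically y = 40 − 0.45x.
Substituting: x = 40 − 0.7(40 − 0.45x), giving x(1 − 0.45·0.7) = 40(1 − 0.7).
So x = 40 × 0.3 / 0.685 ≈ 17.5182, and the licensee receives 40 − x ≈ 22.4818.

22.48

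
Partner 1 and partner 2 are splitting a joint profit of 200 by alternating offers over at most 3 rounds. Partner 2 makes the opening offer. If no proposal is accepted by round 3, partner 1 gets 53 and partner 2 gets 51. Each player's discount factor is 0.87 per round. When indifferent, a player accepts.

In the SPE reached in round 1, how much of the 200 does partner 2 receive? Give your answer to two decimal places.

Round 3 (partner 2 proposes): partner 1 gets 53 if talks fail, so partner 2 offers 53 and keeps 147.
Round 2 (partner 1 proposes): partner 2 can get 147 next round, worth 0.87 × 147 = 127.89 now; partner 1 offers that and keeps 72.11.
Round 1 (partner 2 proposes): partner 1 can get 72.11 next round, worth 0.87 × 72.11 = 62.7357 now. Partner 2 offers 62.7357 and keeps 200 − 62.7357 = 137.2643.

137.26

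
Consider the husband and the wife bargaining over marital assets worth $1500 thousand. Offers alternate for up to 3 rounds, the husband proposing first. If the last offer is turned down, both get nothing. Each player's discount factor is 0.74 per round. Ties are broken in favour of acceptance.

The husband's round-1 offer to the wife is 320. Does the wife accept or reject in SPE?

Accept

Round 3 (the husband proposes): rejection yields 0 for the wife; the husband offers 0 and keeps 1500.
Round 2 (the wife proposes): the husband can get 1500 next round, worth 0.74 × 1500 = 1110 now; the wife offers that and keeps 390.
So by rejecting in round 1, the wife gets 390 next round, worth 0.74 × 390 = 288.6 now.
Offer 320 ≥ 288.6, so the wife accepts.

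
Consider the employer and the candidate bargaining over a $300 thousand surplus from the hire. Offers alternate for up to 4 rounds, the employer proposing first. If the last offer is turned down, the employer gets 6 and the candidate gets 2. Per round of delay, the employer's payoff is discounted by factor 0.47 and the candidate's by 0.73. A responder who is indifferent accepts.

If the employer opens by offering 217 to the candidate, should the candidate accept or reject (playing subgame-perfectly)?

Work out the candidate's continuation value if the offer is rejected.
Round 4 (the candidate proposes): the employer gets 6 if talks fail, so the candidate offers 6 and keeps 294.
Round 3 (the employer proposes): the candidate can get 294 next round, worth 0.73 × 294 = 214.62 now; the employer offers that and keeps 85.38.
Round 2 (the candidate proposes): the employer can get 85.38 next round, worth 0.47 × 85.38 = 40.1286 now, so the candidate offers 40.1286, keeping 259.8714.
So by rejecting in round 1, the candidate gets 259.8714 next round, worth 0.73 × 259.8714 = 189.706122 now.
Offer 217 ≥ 189.706122, so the candidate accepts.

Accept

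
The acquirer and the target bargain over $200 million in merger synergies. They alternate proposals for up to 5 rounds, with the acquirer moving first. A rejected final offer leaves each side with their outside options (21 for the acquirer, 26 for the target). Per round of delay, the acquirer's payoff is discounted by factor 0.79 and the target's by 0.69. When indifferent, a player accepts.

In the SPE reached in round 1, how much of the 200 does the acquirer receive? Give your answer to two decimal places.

147.50

Round 5 (the acquirer proposes): the target gets 26 if talks fail, so the acquirer offers 26 and keeps 174.
Round 4 (the target proposes): the acquirer can get 174 next round, worth 0.79 × 174 = 137.46 now, so the target offers 137.46, keeping 62.54.
Round 3 (the acquirer proposes): the target can get 62.54 next round, worth 0.69 × 62.54 = 43.1526 now; the acquirer offers that and keeps 156.8474.
Round 2 (the target proposes): the acquirer can get 156.8474 next round, worth 0.79 × 156.8474 = 123.909446 now, so the target offers 123.909446, keeping 76.090554.
Round 1 (the acquirer proposes): the target can get 76.090554 next round, worth 0.69 × 76.090554 = 52.50248226 now. The acquirer offers 52.50248226 and keeps 200 − 52.50248226 = 147.49751774.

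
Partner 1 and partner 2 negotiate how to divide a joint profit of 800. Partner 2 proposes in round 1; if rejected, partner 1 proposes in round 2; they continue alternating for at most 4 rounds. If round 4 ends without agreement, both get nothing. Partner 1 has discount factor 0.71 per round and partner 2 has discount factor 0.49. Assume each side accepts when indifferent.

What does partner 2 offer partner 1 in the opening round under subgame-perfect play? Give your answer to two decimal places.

Solve by backward induction from round 4.
Round 4 (partner 1 proposes): rejection yields 0 for partner 2; partner 1 offers 0 and keeps 800.
Round 3 (partner 2 proposes): partner 1 can get 800 next round, worth 0.71 × 800 = 568 now, so partner 2 offers 568, keeping 232.
Round 2 (partner 1 proposes): partner 2 can get 232 next round, worth 0.49 × 232 = 113.68 now; partner 1 offers that and keeps 686.32.
Round 1 (partner 2 proposes): partner 1 can get 686.32 next round, worth 0.71 × 686.32 = 487.2872 now, so partner 2 offers 487.2872, keeping 312.7128.

487.29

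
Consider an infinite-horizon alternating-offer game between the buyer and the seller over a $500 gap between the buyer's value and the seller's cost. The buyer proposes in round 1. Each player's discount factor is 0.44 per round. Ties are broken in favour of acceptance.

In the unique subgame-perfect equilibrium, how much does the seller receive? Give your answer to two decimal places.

Let x be the buyer's share when the buyer proposes and y be the seller's share when the seller proposes.
The seller accepts iff offered ≥ 0.44·y, so x = 500 − 0.44y. Symmetrically y = 500 − 0.44x.
Substituting: x = 500 − 0.44(500 − 0.44x), giving x(1 − 0.44·0.44) = 500(1 − 0.44).
So x = 500 × 0.56 / 0.8064 ≈ 347.2222, and the seller receives 500 − x ≈ 152.7778.

152.78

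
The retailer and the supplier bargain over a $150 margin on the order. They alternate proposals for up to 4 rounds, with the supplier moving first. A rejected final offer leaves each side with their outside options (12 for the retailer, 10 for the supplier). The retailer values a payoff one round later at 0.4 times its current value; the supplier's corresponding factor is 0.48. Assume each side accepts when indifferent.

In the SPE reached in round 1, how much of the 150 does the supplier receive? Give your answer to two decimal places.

108.05

Round 4 (the retailer proposes): the supplier gets 10 if talks fail, so the retailer offers 10 and keeps 140.
Round 3 (the supplier proposes): the retailer can get 140 next round, worth 0.4 × 140 = 56 now; the supplier offers that and keeps 94.
Round 2 (the retailer proposes): the supplier can get 94 next round, worth 0.48 × 94 = 45.12 now; the retailer offers that and keeps 104.88.
Round 1 (the supplier proposes): the retailer can get 104.88 next round, worth 0.4 × 104.88 = 41.952 now, so the supplier offers 41.952, keeping 108.048.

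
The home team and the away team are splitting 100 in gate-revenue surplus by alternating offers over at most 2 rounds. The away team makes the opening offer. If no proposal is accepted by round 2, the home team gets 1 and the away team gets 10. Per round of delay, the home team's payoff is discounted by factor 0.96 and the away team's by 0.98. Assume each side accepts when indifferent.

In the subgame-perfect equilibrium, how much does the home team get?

86.4

By backward induction:
Round 2 (the home team proposes): the away team gets 10 if talks fail, so the home team offers 10 and keeps 90.
Round 1 (the away team proposes): the home team can get 90 next round, worth 0.96 × 90 = 86.4 now; the away team offers that and keeps 13.6.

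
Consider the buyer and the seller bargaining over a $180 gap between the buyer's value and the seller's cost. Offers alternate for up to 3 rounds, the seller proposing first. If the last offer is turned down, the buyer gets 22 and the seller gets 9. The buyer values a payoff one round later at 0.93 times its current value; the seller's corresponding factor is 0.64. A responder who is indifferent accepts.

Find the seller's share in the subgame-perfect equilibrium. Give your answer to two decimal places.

Round 3 (the seller proposes): the buyer gets 22 if talks fail, so the seller offers 22 and keeps 158.
Round 2 (the buyer proposes): the seller can get 158 next round, worth 0.64 × 158 = 101.12 now; the buyer offers that and keeps 78.88.
Round 1 (the seller proposes): the buyer can get 78.88 next round, worth 0.93 × 78.88 = 73.3584 now; the seller offers that and keeps 106.6416.

106.64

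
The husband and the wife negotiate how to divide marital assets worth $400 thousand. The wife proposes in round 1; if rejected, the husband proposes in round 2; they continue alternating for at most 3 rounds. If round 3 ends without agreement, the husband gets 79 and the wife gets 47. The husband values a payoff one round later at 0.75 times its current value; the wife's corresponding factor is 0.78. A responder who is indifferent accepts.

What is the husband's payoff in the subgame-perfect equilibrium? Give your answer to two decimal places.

112.22

Round 3 (the wife proposes): the husband gets 79 if talks fail, so the wife offers 79 and keeps 321.
Round 2 (the husband proposes): the wife can get 321 next round, worth 0.78 × 321 = 250.38 now. The husband offers 250.38 and keeps 400 − 250.38 = 149.62.
Round 1 (the wife proposes): the husband can get 149.62 next round, worth 0.75 × 149.62 = 112.215 now. The wife offers 112.215 and keeps 400 − 112.215 = 287.785.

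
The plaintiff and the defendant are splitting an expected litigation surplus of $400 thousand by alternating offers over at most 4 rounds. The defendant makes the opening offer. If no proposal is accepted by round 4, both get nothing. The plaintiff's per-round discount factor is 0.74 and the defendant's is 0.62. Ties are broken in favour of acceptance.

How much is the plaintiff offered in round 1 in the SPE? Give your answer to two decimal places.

248.28

Round 4 (the plaintiff proposes): rejection yields 0 for the defendant; the plaintiff offers 0 and keeps 400.
Round 3 (the defendant proposes): the plaintiff can get 400 next round, worth 0.74 × 400 = 296 now, so the defendant offers 296, keeping 104.
Round 2 (the plaintiff proposes): the defendant can get 104 next round, worth 0.62 × 104 = 64.48 now, so the plaintiff offers 64.48, keeping 335.52.
Round 1 (the defendant proposes): the plaintiff can get 335.52 next round, worth 0.74 × 335.52 = 248.2848 now, so the defendant offers 248.2848, keeping 151.7152.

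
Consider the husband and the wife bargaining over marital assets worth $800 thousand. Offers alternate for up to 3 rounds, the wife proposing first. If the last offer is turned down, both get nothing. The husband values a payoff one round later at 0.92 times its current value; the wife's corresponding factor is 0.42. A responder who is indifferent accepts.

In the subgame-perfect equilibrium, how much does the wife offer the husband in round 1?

426.88

Round 3 (the wife proposes): the husband will accept anything ≥ 0, so the wife offers 0 and keeps 800.
Round 2 (the husband proposes): the wife can get 800 next round, worth 0.42 × 800 = 336 now. The husband offers 336 and keeps 800 − 336 = 464.
Round 1 (the wife proposes): the husband can get 464 next round, worth 0.92 × 464 = 426.88 now; the wife offers that and keeps 373.12.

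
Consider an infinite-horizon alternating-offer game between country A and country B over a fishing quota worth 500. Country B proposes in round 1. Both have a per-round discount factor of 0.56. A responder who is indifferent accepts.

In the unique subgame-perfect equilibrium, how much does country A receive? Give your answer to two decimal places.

179.49

Let x be country B's share when country B proposes and y be country A's share when country A proposes.
Country A accepts iff offered ≥ 0.56·y, so x = 500 − 0.56y. Symmetrically y = 500 − 0.56x.
Substituting: x = 500 − 0.56(500 − 0.56x), giving x(1 − 0.56·0.56) = 500(1 − 0.56).
So x = 500 × 0.44 / 0.6864 ≈ 320.5128, and country A receives 500 − x ≈ 179.4872.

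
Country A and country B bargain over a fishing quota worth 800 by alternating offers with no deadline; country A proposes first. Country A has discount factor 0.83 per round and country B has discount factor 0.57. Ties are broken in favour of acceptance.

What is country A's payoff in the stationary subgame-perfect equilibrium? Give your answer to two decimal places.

652.88

When country A proposes, country B accepts any offer worth at least 0.57 times what country B would get by proposing next round; and vice versa.
This gives x = 800 − 0.57y and y = 800 − 0.83x, where x and y are each side's share when it proposes.
Hence (1 − 0.57·0.83)x = 800(1 − 0.57), i.e. 0.5269·x = 344.
x ≈ 652.8753; country B's share is 800 − x ≈ 147.1247.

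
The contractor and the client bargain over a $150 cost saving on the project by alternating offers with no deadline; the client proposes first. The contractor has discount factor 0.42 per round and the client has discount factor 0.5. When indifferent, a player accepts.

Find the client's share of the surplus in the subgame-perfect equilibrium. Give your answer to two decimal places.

In a stationary SPE each proposer offers the other exactly their discounted continuation value.
If the client keeps x when proposing and the contractor keeps y when proposing, then x = 150 − 0.42y and y = 150 − 0.5x.
Solving: x = 150(1 − 0.42) / (1 − 0.5·0.42) = 87 / 0.79 ≈ 110.1266.
The contractor gets 150 − 110.1266 ≈ 39.8734.

110.13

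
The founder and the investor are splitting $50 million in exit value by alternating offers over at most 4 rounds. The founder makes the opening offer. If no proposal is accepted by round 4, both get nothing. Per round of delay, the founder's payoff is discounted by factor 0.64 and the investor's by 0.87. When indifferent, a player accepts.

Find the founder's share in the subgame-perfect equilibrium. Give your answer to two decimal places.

Round 4 (the investor proposes): rejection yields 0 for the founder; the investor offers 0 and keeps 50.
Round 3 (the founder proposes): the investor can get 50 next round, worth 0.87 × 50 = 43.5 now; the founder offers that and keeps 6.5.
Round 2 (the investor proposes): the founder can get 6.5 next round, worth 0.64 × 6.5 = 4.16 now; the investor offers that and keeps 45.84.
Round 1 (the founder proposes): the investor can get 45.84 next round, worth 0.87 × 45.84 = 39.8808 now, so the founder offers 39.8808, keeping 10.1192.

10.12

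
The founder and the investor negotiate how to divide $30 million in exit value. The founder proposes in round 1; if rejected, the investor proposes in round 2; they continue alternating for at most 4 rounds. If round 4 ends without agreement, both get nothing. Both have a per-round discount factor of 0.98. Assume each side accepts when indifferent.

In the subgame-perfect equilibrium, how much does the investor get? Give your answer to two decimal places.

28.82

Round 4 (the investor proposes): the founder will accept anything ≥ 0, so the investor offers 0 and keeps 30.
Round 3 (the founder proposes): the investor can get 30 next round, worth 0.98 × 30 = 29.4 now; the founder offers that and keeps 0.6.
Round 2 (the investor proposes): the founder can get 0.6 next round, worth 0.98 × 0.6 = 0.588 now; the investor offers that and keeps 29.412.
Round 1 (the founder proposes): the investor can get 29.412 next round, worth 0.98 × 29.412 = 28.82376 now, so the founder offers 28.82376, keeping 1.17624.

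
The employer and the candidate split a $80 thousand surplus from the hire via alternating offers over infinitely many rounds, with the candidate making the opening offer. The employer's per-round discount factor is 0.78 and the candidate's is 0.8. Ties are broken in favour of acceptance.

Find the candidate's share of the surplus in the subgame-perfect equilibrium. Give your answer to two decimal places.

46.81

When the candidate proposes, the employer accepts any offer worth at least 0.78 times what the employer would get by proposing next round; and vice versa.
This gives x = 80 − 0.78y and y = 80 − 0.8x, where x and y are each side's share when it proposes.
Hence (1 − 0.78·0.8)x = 80(1 − 0.78), i.e. 0.376·x = 17.6.
x ≈ 46.8085; the employer's share is 80 − x ≈ 33.1915.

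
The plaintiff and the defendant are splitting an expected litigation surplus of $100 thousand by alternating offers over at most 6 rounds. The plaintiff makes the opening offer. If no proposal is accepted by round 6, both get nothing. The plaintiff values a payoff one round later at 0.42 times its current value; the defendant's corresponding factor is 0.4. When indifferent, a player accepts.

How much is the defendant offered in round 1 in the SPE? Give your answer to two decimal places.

By backward induction:
Round 6 (the defendant proposes): the plaintiff will accept anything ≥ 0, so the defendant offers 0 and keeps 100.
Round 5 (the plaintiff proposes): the defendant can get 100 next round, worth 0.4 × 100 = 40 now; the plaintiff offers that and keeps 60.
Round 4 (the defendant proposes): the plaintiff can get 60 next round, worth 0.42 × 60 = 25.2 now, so the defendant offers 25.2, keeping 74.8.
Round 3 (the plaintiff proposes): the defendant can get 74.8 next round, worth 0.4 × 74.8 = 29.92 now. The plaintiff offers 29.92 and keeps 100 − 29.92 = 70.08.
Round 2 (the defendant proposes): the plaintiff can get 70.08 next round, worth 0.42 × 70.08 = 29.4336 now; the defendant offers that and keeps 70.5664.
Round 1 (the plaintiff proposes): the defendant can get 70.5664 next round, worth 0.4 × 70.5664 = 28.22656 now. The plaintiff offers 28.22656 and keeps 100 − 28.22656 = 71.77344.

28.23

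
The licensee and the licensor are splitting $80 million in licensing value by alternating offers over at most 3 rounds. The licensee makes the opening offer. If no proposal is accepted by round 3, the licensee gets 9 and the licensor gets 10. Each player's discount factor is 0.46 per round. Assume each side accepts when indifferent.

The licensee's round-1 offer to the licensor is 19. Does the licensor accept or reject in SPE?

Round 3 (the licensee proposes): the licensor gets 10 if talks fail, so the licensee offers 10 and keeps 70.
Round 2 (the licensor proposes): the licensee can get 70 next round, worth 0.46 × 70 = 32.2 now; the licensor offers that and keeps 47.8.
So by rejecting in round 1, the licensor gets 47.8 next round, worth 0.46 × 47.8 = 21.988 now.
Offer 19 < 21.988, so the licensor rejects.

Reject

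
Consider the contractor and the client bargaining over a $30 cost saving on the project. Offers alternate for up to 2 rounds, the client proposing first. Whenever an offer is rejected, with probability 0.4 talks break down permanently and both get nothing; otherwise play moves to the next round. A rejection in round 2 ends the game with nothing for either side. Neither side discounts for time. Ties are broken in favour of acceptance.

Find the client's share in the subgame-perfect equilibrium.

By backward induction:
Round 2 (the contractor proposes): rejection yields 0 for the client; the contractor offers 0 and keeps 30.
Round 1 (the client proposes): rejecting gives the contractor an expected 0.6 × 30 = 18, so the client offers 18, keeping 12.

12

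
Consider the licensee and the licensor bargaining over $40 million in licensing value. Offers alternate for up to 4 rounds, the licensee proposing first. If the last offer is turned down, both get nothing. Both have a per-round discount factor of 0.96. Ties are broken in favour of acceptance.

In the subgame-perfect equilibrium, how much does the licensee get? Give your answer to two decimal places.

3.07

Round 4 (the licensor proposes): rejection yields 0 for the licensee; the licensor offers 0 and keeps 40.
Round 3 (the licensee proposes): the licensor can get 40 next round, worth 0.96 × 40 = 38.4 now. The licensee offers 38.4 and keeps 40 − 38.4 = 1.6.
Round 2 (the licensor proposes): the licensee can get 1.6 next round, worth 0.96 × 1.6 = 1.536 now, so the licensor offers 1.536, keeping 38.464.
Round 1 (the licensee proposes): the licensor can get 38.464 next round, worth 0.96 × 38.464 = 36.92544 now; the licensee offers that and keeps 3.07456.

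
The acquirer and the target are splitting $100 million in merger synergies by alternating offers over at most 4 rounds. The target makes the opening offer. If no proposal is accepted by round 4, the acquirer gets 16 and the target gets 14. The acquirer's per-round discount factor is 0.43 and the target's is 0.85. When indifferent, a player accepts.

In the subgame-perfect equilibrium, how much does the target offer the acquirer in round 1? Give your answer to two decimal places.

Round 4 (the acquirer proposes): the target gets 14 if talks fail, so the acquirer offers 14 and keeps 86.
Round 3 (the target proposes): the acquirer can get 86 next round, worth 0.43 × 86 = 36.98 now; the target offers that and keeps 63.02.
Round 2 (the acquirer proposes): the target can get 63.02 next round, worth 0.85 × 63.02 = 53.567 now, so the acquirer offers 53.567, keeping 46.433.
Round 1 (the target proposes): the acquirer can get 46.433 next round, worth 0.43 × 46.433 = 19.96619 now. The target offers 19.96619 and keeps 100 − 19.96619 = 80.03381.

19.97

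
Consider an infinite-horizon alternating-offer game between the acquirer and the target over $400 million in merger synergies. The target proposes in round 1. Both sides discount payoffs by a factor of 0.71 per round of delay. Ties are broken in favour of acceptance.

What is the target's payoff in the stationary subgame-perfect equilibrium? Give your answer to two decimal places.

233.92

Let x be the target's share when the target proposes and y be the acquirer's share when the acquirer proposes.
The acquirer accepts iff offered ≥ 0.71·y, so x = 400 − 0.71y. Symmetrically y = 400 − 0.71x.
Substituting: x = 400 − 0.71(400 − 0.71x), giving x(1 − 0.71·0.71) = 400(1 − 0.71).
So x = 400 × 0.29 / 0.4959 ≈ 233.9181, and the acquirer receives 400 − x ≈ 166.0819.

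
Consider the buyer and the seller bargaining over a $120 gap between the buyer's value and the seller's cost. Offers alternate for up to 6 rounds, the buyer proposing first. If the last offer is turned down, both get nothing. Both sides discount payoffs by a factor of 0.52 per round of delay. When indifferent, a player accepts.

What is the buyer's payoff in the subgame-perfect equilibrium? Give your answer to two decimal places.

77.39

By backward induction:
Round 6 (the seller proposes): rejection yields 0 for the buyer; the seller offers 0 and keeps 120.
Round 5 (the buyer proposes): the seller can get 120 next round, worth 0.52 × 120 = 62.4 now; the buyer offers that and keeps 57.6.
Round 4 (the seller proposes): the buyer can get 57.6 next round, worth 0.52 × 57.6 = 29.952 now, so the seller offers 29.952, keeping 90.048.
Round 3 (the buyer proposes): the seller can get 90.048 next round, worth 0.52 × 90.048 = 46.82496 now; the buyer offers that and keeps 73.17504.
Round 2 (the seller proposes): the buyer can get 73.17504 next round, worth 0.52 × 73.17504 = 38.0510208 now; the seller offers that and keeps 81.9489792.
Round 1 (the buyer proposes): the seller can get 81.9489792 next round, worth 0.52 × 81.9489792 = 42.613469184 now, so the buyer offers 42.613469184, keeping 77.386530816.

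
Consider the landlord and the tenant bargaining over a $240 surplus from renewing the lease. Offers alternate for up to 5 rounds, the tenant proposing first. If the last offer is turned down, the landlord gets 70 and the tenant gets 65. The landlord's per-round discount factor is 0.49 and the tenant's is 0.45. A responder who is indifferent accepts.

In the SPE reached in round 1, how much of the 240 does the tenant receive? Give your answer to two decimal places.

157.65

By backward induction:
Round 5 (the tenant proposes): the landlord gets 70 if talks fail, so the tenant offers 70 and keeps 170.
Round 4 (the landlord proposes): the tenant can get 170 next round, worth 0.45 × 170 = 76.5 now; the landlord offers that and keeps 163.5.
Round 3 (the tenant proposes): the landlord can get 163.5 next round, worth 0.49 × 163.5 = 80.115 now. The tenant offers 80.115 and keeps 240 − 80.115 = 159.885.
Round 2 (the landlord proposes): the tenant can get 159.885 next round, worth 0.45 × 159.885 = 71.94825 now; the landlord offers that and keeps 168.05175.
Round 1 (the tenant proposes): the landlord can get 168.05175 next round, worth 0.49 × 168.05175 = 82.3453575 now, so the tenant offers 82.3453575, keeping 157.6546425.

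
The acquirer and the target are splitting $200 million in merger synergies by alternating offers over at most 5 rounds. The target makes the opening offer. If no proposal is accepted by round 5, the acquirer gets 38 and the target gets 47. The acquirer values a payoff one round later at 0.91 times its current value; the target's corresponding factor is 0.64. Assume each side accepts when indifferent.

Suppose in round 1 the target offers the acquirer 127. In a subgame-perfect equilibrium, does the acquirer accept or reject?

Round 5 (the target proposes): the acquirer gets 38 if talks fail, so the target offers 38 and keeps 162.
Round 4 (the acquirer proposes): the target can get 162 next round, worth 0.64 × 162 = 103.68 now, so the acquirer offers 103.68, keeping 96.32.
Round 3 (the target proposes): the acquirer can get 96.32 next round, worth 0.91 × 96.32 = 87.6512 now, so the target offers 87.6512, keeping 112.3488.
Round 2 (the acquirer proposes): the target can get 112.3488 next round, worth 0.64 × 112.3488 = 71.903232 now. The acquirer offers 71.903232 and keeps 200 − 71.903232 = 128.096768.
So by rejecting in round 1, the acquirer gets 128.096768 next round, worth 0.91 × 128.096768 = 116.56805888 now.
Offer 127 ≥ 116.56805888, so the acquirer accepts.

Accept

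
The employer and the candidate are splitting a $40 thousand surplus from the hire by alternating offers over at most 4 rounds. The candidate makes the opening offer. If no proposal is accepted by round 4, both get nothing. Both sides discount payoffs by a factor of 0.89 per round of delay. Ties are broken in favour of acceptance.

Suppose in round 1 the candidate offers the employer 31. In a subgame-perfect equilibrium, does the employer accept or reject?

Work out the employer's continuation value if the offer is rejected.
Round 4 (the employer proposes): rejection yields 0 for the candidate; the employer offers 0 and keeps 40.
Round 3 (the candidate proposes): the employer can get 40 next round, worth 0.89 × 40 = 35.6 now. The candidate offers 35.6 and keeps 40 − 35.6 = 4.4.
Round 2 (the employer proposes): the candidate can get 4.4 next round, worth 0.89 × 4.4 = 3.916 now, so the employer offers 3.916, keeping 36.084.
So by rejecting in round 1, the employer gets 36.084 next round, worth 0.89 × 36.084 = 32.11476 now.
Offer 31 < 32.11476, so the employer rejects.

Reject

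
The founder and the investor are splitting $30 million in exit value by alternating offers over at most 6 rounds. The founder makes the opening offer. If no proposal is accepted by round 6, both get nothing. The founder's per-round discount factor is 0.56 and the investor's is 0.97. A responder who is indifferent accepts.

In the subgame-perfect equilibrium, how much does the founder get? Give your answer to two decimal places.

Round 6 (the investor proposes): rejection yields 0 for the founder; the investor offers 0 and keeps 30.
Round 5 (the founder proposes): the investor can get 30 next round, worth 0.97 × 30 = 29.1 now. The founder offers 29.1 and keeps 30 − 29.1 = 0.9.
Round 4 (the investor proposes): the founder can get 0.9 next round, worth 0.56 × 0.9 = 0.504 now. The investor offers 0.504 and keeps 30 − 0.504 = 29.496.
Round 3 (the founder proposes): the investor can get 29.496 next round, worth 0.97 × 29.496 = 28.61112 now, so the founder offers 28.61112, keeping 1.38888.
Round 2 (the investor proposes): the founder can get 1.38888 next round, worth 0.56 × 1.38888 = 0.7777728 now. The investor offers 0.7777728 and keeps 30 − 0.7777728 = 29.2222272.
Round 1 (the founder proposes): the investor can get 29.2222272 next round, worth 0.97 × 29.2222272 = 28.345560384 now; the founder offers that and keeps 1.654439616.

1.65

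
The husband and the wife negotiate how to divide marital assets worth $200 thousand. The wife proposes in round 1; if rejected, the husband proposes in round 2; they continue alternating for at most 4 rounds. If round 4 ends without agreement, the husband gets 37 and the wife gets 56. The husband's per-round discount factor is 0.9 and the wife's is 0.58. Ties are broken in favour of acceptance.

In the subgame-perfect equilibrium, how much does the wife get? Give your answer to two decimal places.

56.75

Round 4 (the husband proposes): the wife gets 56 if talks fail, so the husband offers 56 and keeps 144.
Round 3 (the wife proposes): the husband can get 144 next round, worth 0.9 × 144 = 129.6 now. The wife offers 129.6 and keeps 200 − 129.6 = 70.4.
Round 2 (the husband proposes): the wife can get 70.4 next round, worth 0.58 × 70.4 = 40.832 now; the husband offers that and keeps 159.168.
Round 1 (the wife proposes): the husband can get 159.168 next round, worth 0.9 × 159.168 = 143.2512 now, so the wife offers 143.2512, keeping 56.7488.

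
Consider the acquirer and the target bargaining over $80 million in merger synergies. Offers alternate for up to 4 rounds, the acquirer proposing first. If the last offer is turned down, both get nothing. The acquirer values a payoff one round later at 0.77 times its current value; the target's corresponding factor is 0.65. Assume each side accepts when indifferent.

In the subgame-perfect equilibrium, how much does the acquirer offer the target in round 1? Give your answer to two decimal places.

37.99

Round 4 (the target proposes): the acquirer will accept anything ≥ 0, so the target offers 0 and keeps 80.
Round 3 (the acquirer proposes): the target can get 80 next round, worth 0.65 × 80 = 52 now. The acquirer offers 52 and keeps 80 − 52 = 28.
Round 2 (the target proposes): the acquirer can get 28 next round, worth 0.77 × 28 = 21.56 now, so the target offers 21.56, keeping 58.44.
Round 1 (the acquirer proposes): the target can get 58.44 next round, worth 0.65 × 58.44 = 37.986 now; the acquirer offers that and keeps 42.014.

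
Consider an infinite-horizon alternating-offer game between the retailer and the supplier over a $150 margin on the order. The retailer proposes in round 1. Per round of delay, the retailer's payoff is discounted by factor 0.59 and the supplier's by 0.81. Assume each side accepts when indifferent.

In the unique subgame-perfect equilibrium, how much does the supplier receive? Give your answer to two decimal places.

95.41

Let x be the retailer's share when the retailer proposes and y be the supplier's share when the supplier proposes.
The supplier accepts iff offered ≥ 0.81·y, so x = 150 − 0.81y. Symmetrically y = 150 − 0.59x.
Substituting: x = 150 − 0.81(150 − 0.59x), giving x(1 − 0.59·0.81) = 150(1 − 0.81).
So x = 150 × 0.19 / 0.5221 ≈ 54.5872, and the supplier receives 150 − x ≈ 95.4128.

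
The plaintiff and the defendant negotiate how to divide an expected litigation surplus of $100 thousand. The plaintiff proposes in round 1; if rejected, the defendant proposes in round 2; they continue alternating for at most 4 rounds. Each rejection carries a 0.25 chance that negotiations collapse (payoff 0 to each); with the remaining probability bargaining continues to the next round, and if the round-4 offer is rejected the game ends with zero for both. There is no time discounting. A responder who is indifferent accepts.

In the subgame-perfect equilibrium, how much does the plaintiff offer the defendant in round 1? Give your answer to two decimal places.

60.94

By backward induction:
Round 4 (the defendant proposes): rejection yields 0 for the plaintiff; the defendant offers 0 and keeps 100.
Round 3 (the plaintiff proposes): rejecting gives the defendant an expected 0.75 × 100 = 75; the plaintiff offers that and keeps 25.
Round 2 (the defendant proposes): rejecting gives the plaintiff an expected 0.75 × 25 = 18.75, so the defendant offers 18.75, keeping 81.25.
Round 1 (the plaintiff proposes): rejecting gives the defendant an expected 0.75 × 81.25 = 60.9375, so the plaintiff offers 60.9375, keeping 39.0625.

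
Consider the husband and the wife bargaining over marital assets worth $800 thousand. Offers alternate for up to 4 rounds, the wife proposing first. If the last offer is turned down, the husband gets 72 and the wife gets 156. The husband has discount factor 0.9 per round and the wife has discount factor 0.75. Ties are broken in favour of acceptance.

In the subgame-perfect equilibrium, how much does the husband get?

Round 4 (the husband proposes): the wife gets 156 if talks fail, so the husband offers 156 and keeps 644.
Round 3 (the wife proposes): the husband can get 644 next round, worth 0.9 × 644 = 579.6 now. The wife offers 579.6 and keeps 800 − 579.6 = 220.4.
Round 2 (the husband proposes): the wife can get 220.4 next round, worth 0.75 × 220.4 = 165.3 now; the husband offers that and keeps 634.7.
Round 1 (the wife proposes): the husband can get 634.7 next round, worth 0.9 × 634.7 = 571.23 now; the wife offers that and keeps 228.77.

571.23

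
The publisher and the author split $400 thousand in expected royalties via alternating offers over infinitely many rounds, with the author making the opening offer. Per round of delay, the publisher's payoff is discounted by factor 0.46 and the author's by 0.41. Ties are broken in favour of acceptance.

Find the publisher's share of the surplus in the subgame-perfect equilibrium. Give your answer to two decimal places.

133.79

Let x be the author's share when the author proposes and y be the publisher's share when the publisher proposes.
The publisher accepts iff offered ≥ 0.46·y, so x = 400 − 0.46y. Symmetrically y = 400 − 0.41x.
Substituting: x = 400 − 0.46(400 − 0.41x), giving x(1 − 0.41·0.46) = 400(1 − 0.46).
So x = 400 × 0.54 / 0.8114 ≈ 266.2066, and the publisher receives 400 − x ≈ 133.7934.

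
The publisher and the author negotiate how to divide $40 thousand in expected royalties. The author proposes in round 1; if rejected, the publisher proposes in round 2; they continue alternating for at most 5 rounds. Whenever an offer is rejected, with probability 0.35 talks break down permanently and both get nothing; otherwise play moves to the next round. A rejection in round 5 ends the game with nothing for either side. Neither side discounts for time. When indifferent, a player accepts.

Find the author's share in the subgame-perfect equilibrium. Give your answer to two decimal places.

By backward induction:
Round 5 (the author proposes): the publisher will accept anything ≥ 0, so the author offers 0 and keeps 40.
Round 4 (the publisher proposes): rejecting gives the author an expected 0.65 × 40 = 26; the publisher offers that and keeps 14.
Round 3 (the author proposes): rejecting gives the publisher an expected 0.65 × 14 = 9.1. The author offers 9.1 and keeps 40 − 9.1 = 30.9.
Round 2 (the publisher proposes): rejecting gives the author an expected 0.65 × 30.9 = 20.085, so the publisher offers 20.085, keeping 19.915.
Round 1 (the author proposes): rejecting gives the publisher an expected 0.65 × 19.915 = 12.94475; the author offers that and keeps 27.05525.

27.06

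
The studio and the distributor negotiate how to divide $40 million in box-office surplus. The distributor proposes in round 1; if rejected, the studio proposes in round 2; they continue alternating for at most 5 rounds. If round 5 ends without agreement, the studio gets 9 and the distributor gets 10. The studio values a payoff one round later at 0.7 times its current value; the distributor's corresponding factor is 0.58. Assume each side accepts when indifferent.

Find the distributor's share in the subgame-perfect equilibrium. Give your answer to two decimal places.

Solve by backward induction from round 5.
Round 5 (the distributor proposes): the studio gets 9 if talks fail, so the distributor offers 9 and keeps 31.
Round 4 (the studio proposes): the distributor can get 31 next round, worth 0.58 × 31 = 17.98 now, so the studio offers 17.98, keeping 22.02.
Round 3 (the distributor proposes): the studio can get 22.02 next round, worth 0.7 × 22.02 = 15.414 now; the distributor offers that and keeps 24.586.
Round 2 (the studio proposes): the distributor can get 24.586 next round, worth 0.58 × 24.586 = 14.25988 now; the studio offers that and keeps 25.74012.
Round 1 (the distributor proposes): the studio can get 25.74012 next round, worth 0.7 × 25.74012 = 18.018084 now, so the distributor offers 18.018084, keeping 21.981916.

21.98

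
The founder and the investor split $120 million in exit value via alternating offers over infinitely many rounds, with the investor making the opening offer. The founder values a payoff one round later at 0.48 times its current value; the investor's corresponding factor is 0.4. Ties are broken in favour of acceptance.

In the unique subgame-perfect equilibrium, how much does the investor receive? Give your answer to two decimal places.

Let x be the investor's share when the investor proposes and y be the founder's share when the founder proposes.
The founder accepts iff offered ≥ 0.48·y, so x = 120 − 0.48y. Symmetrically y = 120 − 0.4x.
Substituting: x = 120 − 0.48(120 − 0.4x), giving x(1 − 0.4·0.48) = 120(1 − 0.48).
So x = 120 × 0.52 / 0.808 ≈ 77.2277, and the founder receives 120 − x ≈ 42.7723.

77.23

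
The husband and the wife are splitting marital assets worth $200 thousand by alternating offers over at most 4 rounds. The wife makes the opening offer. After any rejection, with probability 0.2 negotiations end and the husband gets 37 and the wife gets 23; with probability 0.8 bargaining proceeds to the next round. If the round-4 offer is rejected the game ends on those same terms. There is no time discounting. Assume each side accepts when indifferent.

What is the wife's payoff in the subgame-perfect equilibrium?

Round 4 (the husband proposes): the wife gets 23 if talks fail, so the husband offers 23 and keeps 177.
Round 3 (the wife proposes): rejecting gives the husband an expected 0.8 × 177 + 0.2 × 37 = 149. The wife offers 149 and keeps 200 − 149 = 51.
Round 2 (the husband proposes): rejecting gives the wife an expected 0.8 × 51 + 0.2 × 23 = 45.4; the husband offers that and keeps 154.6.
Round 1 (the wife proposes): rejecting gives the husband an expected 0.8 × 154.6 + 0.2 × 37 = 131.08. The wife offers 131.08 and keeps 200 − 131.08 = 68.92.

68.92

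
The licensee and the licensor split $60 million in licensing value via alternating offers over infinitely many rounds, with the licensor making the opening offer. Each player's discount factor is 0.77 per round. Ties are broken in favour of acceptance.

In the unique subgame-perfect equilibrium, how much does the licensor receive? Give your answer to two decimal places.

Let x be the licensor's share when the licensor proposes and y be the licensee's share when the licensee proposes.
The licensee accepts iff offered ≥ 0.77·y, so x = 60 − 0.77y. Symmetrically y = 60 − 0.77x.
Substituting: x = 60 − 0.77(60 − 0.77x), giving x(1 − 0.77·0.77) = 60(1 − 0.77).
So x = 60 × 0.23 / 0.4071 ≈ 33.8983, and the licensee receives 60 − x ≈ 26.1017.

33.90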